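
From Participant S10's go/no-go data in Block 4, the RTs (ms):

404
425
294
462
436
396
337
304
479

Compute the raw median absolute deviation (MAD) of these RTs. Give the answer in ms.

Sorted: 294, 304, 337, 396, 404, 425, 436, 462, 479 → median = 404
|x − 404|: 0, 21, 110, 58, 32, 8, 67, 100, 75
Sorted deviations: 0, 8, 21, 32, 58, 67, 75, 100, 110 → MAD = 58

58 ms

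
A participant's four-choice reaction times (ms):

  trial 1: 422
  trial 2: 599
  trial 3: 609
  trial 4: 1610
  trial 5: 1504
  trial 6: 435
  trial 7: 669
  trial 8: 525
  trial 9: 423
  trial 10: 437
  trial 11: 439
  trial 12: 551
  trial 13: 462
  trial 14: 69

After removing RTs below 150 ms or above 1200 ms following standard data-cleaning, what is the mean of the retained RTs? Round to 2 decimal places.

Excluded: 69, 1504, 1610
Retained (n=11): Σ = 5571
Mean = 5571/11 = 506.4545

506.45 ms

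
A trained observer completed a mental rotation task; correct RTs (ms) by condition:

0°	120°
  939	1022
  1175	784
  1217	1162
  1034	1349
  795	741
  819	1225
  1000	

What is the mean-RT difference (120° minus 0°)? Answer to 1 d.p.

50.2 ms

M(0°) = 6979/7 = 997.000
M(120°) = 6283/6 = 1047.167
Difference = 1047.167 − 997.000 = 50.167 ms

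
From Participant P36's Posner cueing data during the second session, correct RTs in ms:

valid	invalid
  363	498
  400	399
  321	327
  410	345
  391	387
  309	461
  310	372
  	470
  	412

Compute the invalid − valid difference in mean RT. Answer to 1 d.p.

50.2 ms

M(valid) = 2504/7 = 357.714
M(invalid) = 3671/9 = 407.889
Difference = 407.889 − 357.714 = 50.175 ms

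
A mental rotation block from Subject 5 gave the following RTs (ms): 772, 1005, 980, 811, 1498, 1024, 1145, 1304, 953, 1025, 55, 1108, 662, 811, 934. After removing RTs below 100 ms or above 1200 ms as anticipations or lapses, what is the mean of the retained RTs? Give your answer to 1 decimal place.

935.8 ms

Excluded: 55, 1304, 1498
Retained (n=12): Σ = 11230
Mean = 11230/12 = 935.8333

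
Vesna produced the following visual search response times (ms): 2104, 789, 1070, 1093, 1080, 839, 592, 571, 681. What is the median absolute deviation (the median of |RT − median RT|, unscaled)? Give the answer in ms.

Sorted: 571, 592, 681, 789, 839, 1070, 1080, 1093, 2104 → median = 839
|x − 839|: 1265, 50, 231, 254, 241, 0, 247, 268, 158
Sorted deviations: 0, 50, 158, 231, 241, 247, 254, 268, 1265 → MAD = 241

241 ms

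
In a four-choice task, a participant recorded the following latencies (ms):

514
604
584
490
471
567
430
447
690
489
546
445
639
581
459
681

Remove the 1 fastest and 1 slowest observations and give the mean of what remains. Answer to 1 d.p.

536.9 ms

Sorted: 430, 445, 447, 459, 471, 489, 490, 514, 546, 567, 581, 584, 604, 639, 681, 690
Drop lowest 1 (430) and highest 1 (690)
Remaining (n=14): Σ = 7517, mean = 7517/14 = 536.929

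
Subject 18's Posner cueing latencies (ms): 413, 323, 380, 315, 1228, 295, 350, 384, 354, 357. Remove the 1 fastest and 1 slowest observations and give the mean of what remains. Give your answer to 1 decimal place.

Sorted: 295, 315, 323, 350, 354, 357, 380, 384, 413, 1228
Drop lowest 1 (295) and highest 1 (1228)
Remaining (n=8): Σ = 2876, mean = 2876/8 = 359.500

359.5 ms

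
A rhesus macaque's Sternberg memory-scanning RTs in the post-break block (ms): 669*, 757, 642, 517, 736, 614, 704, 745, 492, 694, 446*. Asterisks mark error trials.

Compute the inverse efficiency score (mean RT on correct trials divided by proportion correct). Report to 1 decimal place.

Correct trials (n=9): 757, 642, 517, 736, 614, 704, 745, 492, 694
Mean correct RT = 5901/9 = 655.6667 ms
Proportion correct = 9/11
IES = 655.6667 / (9/11) = 801.370 ms

801.4 ms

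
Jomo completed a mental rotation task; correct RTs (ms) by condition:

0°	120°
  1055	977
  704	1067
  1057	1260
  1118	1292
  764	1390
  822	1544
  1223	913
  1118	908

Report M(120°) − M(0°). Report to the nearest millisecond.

186 ms

M(0°) = 7861/8 = 982.625
M(120°) = 9351/8 = 1168.875
Difference = 1168.875 − 982.625 = 186.250 ms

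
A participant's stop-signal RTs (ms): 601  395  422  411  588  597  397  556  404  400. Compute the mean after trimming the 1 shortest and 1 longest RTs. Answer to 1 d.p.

471.9 ms

Sorted: 395, 397, 400, 404, 411, 422, 556, 588, 597, 601
Drop lowest 1 (395) and highest 1 (601)
Remaining (n=8): Σ = 3775, mean = 3775/8 = 471.875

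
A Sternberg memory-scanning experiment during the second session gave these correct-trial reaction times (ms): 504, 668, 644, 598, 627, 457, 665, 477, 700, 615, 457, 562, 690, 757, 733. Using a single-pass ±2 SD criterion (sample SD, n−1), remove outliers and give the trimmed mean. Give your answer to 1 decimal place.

n = 15, ΣRT = 9154, M = 610.267
Σ(x−M)² = 137286.93; s = √(137286.93/14) = 99.026
Cutoffs: 610.267 ± 2·99.026 → [412.2, 808.3]
No RTs fall outside the cutoffs; all 15 retained. Mean = 9154/15 = 610.267

610.3 ms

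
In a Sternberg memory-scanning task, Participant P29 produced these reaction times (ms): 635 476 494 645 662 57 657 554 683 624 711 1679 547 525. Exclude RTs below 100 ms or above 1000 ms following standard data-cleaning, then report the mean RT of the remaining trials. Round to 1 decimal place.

Excluded: 57, 1679
Retained (n=12): Σ = 7213
Mean = 7213/12 = 601.0833

601.1 ms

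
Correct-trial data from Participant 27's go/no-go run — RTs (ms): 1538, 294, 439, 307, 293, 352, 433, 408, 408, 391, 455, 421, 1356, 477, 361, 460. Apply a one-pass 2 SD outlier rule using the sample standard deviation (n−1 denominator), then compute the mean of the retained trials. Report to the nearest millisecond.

393 ms

n = 16, ΣRT = 8393, M = 524.562
Σ(x−M)² = 2011699.94; s = √(2011699.94/15) = 366.215
Cutoffs: 524.562 ± 2·366.215 → [-207.9, 1257.0]
Outside: 1356, 1538 → excluded.
Retained (n=14): Σ = 5499, mean = 5499/14 = 392.786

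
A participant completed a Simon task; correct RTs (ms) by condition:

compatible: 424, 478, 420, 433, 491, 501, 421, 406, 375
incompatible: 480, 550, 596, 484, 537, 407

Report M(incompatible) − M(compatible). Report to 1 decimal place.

70.2 ms

M(compatible) = 3949/9 = 438.778
M(incompatible) = 3054/6 = 509.000
Difference = 509.000 − 438.778 = 70.222 ms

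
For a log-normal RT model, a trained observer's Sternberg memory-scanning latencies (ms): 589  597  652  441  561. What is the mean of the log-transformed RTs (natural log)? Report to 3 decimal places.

6.334

ln(RT): 6.3784, 6.3919, 6.4800, 6.0890, 6.3297
Σ ln(RT) = 31.6692
Mean = 31.6692/5 = 6.33383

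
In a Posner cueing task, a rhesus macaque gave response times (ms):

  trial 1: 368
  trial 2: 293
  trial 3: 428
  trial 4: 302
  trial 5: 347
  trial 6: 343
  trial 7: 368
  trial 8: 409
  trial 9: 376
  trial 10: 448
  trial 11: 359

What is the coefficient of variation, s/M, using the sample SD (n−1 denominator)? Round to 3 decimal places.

n = 11, Σ = 4041, M = 367.3636
Σ(x−M)² = 22868.545; s = √(22868.545/10) = 47.8211
CV = 47.8211 / 367.3636 = 0.13017

0.130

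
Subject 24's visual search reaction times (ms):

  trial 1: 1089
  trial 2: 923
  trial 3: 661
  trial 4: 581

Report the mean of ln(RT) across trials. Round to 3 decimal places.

6.670

ln(RT): 6.9930, 6.8276, 6.4938, 6.3648
Σ ln(RT) = 26.6791
Mean = 26.6791/4 = 6.66979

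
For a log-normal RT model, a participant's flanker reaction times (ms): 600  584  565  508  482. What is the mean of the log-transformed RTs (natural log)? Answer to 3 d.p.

6.302

ln(RT): 6.3969, 6.3699, 6.3368, 6.2305, 6.1779
Σ ln(RT) = 31.5121
Mean = 31.5121/5 = 6.30242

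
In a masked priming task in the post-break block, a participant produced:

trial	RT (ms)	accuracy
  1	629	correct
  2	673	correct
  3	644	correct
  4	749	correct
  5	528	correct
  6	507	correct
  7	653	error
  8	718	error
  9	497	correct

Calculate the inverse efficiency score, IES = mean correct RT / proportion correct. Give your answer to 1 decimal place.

Correct trials (n=7): 629, 673, 644, 749, 528, 507, 497
Mean correct RT = 4227/7 = 603.8571 ms
Proportion correct = 7/9
IES = 603.8571 / (7/9) = 776.388 ms

776.4 ms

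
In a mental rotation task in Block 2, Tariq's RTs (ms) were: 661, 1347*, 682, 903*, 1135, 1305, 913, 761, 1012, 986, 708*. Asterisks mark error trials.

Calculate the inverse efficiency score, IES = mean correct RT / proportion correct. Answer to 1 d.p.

Correct trials (n=8): 661, 682, 1135, 1305, 913, 761, 1012, 986
Mean correct RT = 7455/8 = 931.8750 ms
Proportion correct = 8/11
IES = 931.8750 / (8/11) = 1281.328 ms

1281.3 ms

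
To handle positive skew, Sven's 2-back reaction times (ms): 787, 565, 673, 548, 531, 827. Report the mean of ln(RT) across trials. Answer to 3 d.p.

6.469

ln(RT): 6.6682, 6.3368, 6.5117, 6.3063, 6.2748, 6.7178
Σ ln(RT) = 38.8156
Mean = 38.8156/6 = 6.46927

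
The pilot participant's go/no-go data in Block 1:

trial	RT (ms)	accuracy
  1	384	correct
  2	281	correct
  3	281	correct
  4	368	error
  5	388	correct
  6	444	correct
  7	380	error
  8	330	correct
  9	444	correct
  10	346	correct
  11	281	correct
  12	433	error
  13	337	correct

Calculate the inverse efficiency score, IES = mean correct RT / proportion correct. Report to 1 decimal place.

457.1 ms

Correct trials (n=10): 384, 281, 281, 388, 444, 330, 444, 346, 281, 337
Mean correct RT = 3516/10 = 351.6000 ms
Proportion correct = 10/13
IES = 351.6000 / (10/13) = 457.080 ms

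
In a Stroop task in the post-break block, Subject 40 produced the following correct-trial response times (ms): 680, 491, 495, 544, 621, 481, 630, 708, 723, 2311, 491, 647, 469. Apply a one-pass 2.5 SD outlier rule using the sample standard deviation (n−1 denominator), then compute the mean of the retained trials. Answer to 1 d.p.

581.7 ms

n = 13, ΣRT = 9291, M = 714.692
Σ(x−M)² = 2862502.77; s = √(2862502.77/12) = 488.408
Cutoffs: 714.692 ± 2.5·488.408 → [-506.3, 1935.7]
Outside: 2311 → excluded.
Retained (n=12): Σ = 6980, mean = 6980/12 = 581.667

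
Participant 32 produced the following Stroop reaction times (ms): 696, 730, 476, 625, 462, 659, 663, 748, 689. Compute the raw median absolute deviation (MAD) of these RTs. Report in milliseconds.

38 ms

Sorted: 462, 476, 625, 659, 663, 689, 696, 730, 748 → median = 663
|x − 663|: 33, 67, 187, 38, 201, 4, 0, 85, 26
Sorted deviations: 0, 4, 26, 33, 38, 67, 85, 187, 201 → MAD = 38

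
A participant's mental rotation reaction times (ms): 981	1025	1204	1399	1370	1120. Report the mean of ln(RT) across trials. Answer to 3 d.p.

ln(RT): 6.8886, 6.9324, 7.0934, 7.2435, 7.2226, 7.0211
Σ ln(RT) = 42.4016
Mean = 42.4016/6 = 7.06693

7.067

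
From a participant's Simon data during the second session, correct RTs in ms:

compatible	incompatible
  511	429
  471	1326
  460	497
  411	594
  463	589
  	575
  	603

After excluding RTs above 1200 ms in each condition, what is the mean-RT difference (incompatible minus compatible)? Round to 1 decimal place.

84.6 ms

incompatible: exclude 1326
M(compatible) = 2316/5 = 463.200
M(incompatible) = 3287/6 = 547.833
Difference = 547.833 − 463.200 = 84.633 ms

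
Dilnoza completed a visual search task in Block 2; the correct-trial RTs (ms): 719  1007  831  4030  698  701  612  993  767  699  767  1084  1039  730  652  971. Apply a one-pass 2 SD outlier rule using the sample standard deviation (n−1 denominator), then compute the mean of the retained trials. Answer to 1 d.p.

n = 16, ΣRT = 16300, M = 1018.750
Σ(x−M)² = 10016645.00; s = √(10016645.00/15) = 817.176
Cutoffs: 1018.750 ± 2·817.176 → [-615.6, 2653.1]
Outside: 4030 → excluded.
Retained (n=15): Σ = 12270, mean = 12270/15 = 818.000

818.0 ms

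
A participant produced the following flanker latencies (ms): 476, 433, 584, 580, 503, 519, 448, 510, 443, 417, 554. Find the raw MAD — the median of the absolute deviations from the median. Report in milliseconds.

Sorted: 417, 433, 443, 448, 476, 503, 510, 519, 554, 580, 584 → median = 503
|x − 503|: 27, 70, 81, 77, 0, 16, 55, 7, 60, 86, 51
Sorted deviations: 0, 7, 16, 27, 51, 55, 60, 70, 77, 81, 86 → MAD = 55

55 ms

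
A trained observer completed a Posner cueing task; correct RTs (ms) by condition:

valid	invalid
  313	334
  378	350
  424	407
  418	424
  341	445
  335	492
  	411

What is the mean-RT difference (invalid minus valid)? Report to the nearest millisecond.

M(valid) = 2209/6 = 368.167
M(invalid) = 2863/7 = 409.000
Difference = 409.000 − 368.167 = 40.833 ms

41 ms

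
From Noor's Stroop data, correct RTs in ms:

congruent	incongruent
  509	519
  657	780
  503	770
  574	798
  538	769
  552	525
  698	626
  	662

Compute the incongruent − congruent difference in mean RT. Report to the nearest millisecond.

105 ms

M(congruent) = 4031/7 = 575.857
M(incongruent) = 5449/8 = 681.125
Difference = 681.125 − 575.857 = 105.268 ms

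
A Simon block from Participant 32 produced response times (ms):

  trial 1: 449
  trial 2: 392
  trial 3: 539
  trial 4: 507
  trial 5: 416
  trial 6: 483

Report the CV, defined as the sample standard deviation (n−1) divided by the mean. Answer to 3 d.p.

0.120

n = 6, Σ = 2786, M = 464.3333
Σ(x−M)² = 15547.333; s = √(15547.333/5) = 55.7626
CV = 55.7626 / 464.3333 = 0.12009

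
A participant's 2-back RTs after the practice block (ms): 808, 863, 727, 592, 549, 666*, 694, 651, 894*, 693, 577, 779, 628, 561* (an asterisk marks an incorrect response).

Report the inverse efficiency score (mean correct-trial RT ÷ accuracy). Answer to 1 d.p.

874.8 ms

Correct trials (n=11): 808, 863, 727, 592, 549, 694, 651, 693, 577, 779, 628
Mean correct RT = 7561/11 = 687.3636 ms
Proportion correct = 11/14
IES = 687.3636 / (11/14) = 874.826 ms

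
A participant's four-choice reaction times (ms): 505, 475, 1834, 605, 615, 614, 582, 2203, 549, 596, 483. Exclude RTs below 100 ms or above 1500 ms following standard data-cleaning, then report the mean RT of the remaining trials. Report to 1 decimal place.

558.2 ms

Excluded: 1834, 2203
Retained (n=9): Σ = 5024
Mean = 5024/9 = 558.2222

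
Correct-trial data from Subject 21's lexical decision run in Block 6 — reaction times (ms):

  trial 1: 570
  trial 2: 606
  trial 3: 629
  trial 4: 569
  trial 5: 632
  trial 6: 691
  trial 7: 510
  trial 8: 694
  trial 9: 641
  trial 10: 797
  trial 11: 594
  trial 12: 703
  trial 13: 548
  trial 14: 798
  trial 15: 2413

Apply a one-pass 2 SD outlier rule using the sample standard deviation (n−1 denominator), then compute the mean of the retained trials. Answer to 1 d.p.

641.6 ms

n = 15, ΣRT = 11395, M = 759.667
Σ(x−M)² = 3026589.33; s = √(3026589.33/14) = 464.957
Cutoffs: 759.667 ± 2·464.957 → [-170.2, 1689.6]
Outside: 2413 → excluded.
Retained (n=14): Σ = 8982, mean = 8982/14 = 641.571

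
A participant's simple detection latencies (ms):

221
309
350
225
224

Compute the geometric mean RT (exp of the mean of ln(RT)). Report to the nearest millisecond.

261 ms

ln(RT): 5.3982, 5.7333, 5.8579, 5.4161, 5.4116
Mean ln(RT) = 27.8172/5 = 5.56344
Geometric mean = exp(5.56344) = 260.72 ms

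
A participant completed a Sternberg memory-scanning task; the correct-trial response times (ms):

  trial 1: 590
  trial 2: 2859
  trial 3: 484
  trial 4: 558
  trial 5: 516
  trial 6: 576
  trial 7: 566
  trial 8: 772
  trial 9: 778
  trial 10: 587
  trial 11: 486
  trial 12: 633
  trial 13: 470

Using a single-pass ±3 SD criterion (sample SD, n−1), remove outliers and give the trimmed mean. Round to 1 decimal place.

584.7 ms

n = 13, ΣRT = 9875, M = 759.615
Σ(x−M)² = 4888409.08; s = √(4888409.08/12) = 638.253
Cutoffs: 759.615 ± 3·638.253 → [-1155.1, 2674.4]
Outside: 2859 → excluded.
Retained (n=12): Σ = 7016, mean = 7016/12 = 584.667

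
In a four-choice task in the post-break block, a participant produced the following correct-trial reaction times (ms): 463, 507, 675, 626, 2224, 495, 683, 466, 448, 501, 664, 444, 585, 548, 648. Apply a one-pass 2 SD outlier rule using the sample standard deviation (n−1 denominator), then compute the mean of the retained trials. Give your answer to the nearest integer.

554 ms

n = 15, ΣRT = 9977, M = 665.133
Σ(x−M)² = 2709899.73; s = √(2709899.73/14) = 439.959
Cutoffs: 665.133 ± 2·439.959 → [-214.8, 1545.1]
Outside: 2224 → excluded.
Retained (n=14): Σ = 7753, mean = 7753/14 = 553.786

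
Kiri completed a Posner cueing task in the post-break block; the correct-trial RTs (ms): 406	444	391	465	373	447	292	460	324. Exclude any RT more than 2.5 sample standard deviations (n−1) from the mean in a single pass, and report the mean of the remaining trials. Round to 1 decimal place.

400.2 ms

n = 9, ΣRT = 3602, M = 400.222
Σ(x−M)² = 30255.56; s = √(30255.56/8) = 61.498
Cutoffs: 400.222 ± 2.5·61.498 → [246.5, 554.0]
No RTs fall outside the cutoffs; all 9 retained. Mean = 3602/9 = 400.222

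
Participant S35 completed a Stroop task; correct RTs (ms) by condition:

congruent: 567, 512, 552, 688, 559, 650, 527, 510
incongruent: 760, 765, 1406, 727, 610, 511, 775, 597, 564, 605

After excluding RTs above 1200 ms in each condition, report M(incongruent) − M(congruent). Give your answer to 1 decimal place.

incongruent: exclude 1406
M(congruent) = 4565/8 = 570.625
M(incongruent) = 5914/9 = 657.111
Difference = 657.111 − 570.625 = 86.486 ms

86.5 ms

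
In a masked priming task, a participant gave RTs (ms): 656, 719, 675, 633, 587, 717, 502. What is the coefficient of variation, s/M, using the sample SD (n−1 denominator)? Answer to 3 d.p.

0.120

n = 7, Σ = 4489, M = 641.2857
Σ(x−M)² = 35541.429; s = √(35541.429/6) = 76.9647
CV = 76.9647 / 641.2857 = 0.12002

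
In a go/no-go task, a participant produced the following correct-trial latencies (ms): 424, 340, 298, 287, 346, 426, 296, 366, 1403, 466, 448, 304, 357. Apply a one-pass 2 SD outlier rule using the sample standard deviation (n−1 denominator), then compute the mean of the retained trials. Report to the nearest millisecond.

n = 13, ΣRT = 5761, M = 443.154
Σ(x−M)² = 1042437.69; s = √(1042437.69/12) = 294.737
Cutoffs: 443.154 ± 2·294.737 → [-146.3, 1032.6]
Outside: 1403 → excluded.
Retained (n=12): Σ = 4358, mean = 4358/12 = 363.167

363 ms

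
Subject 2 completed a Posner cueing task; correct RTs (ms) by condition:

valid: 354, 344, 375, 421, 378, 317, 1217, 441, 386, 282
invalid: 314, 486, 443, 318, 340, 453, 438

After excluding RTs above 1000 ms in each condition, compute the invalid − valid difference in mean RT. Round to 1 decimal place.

valid: exclude 1217
M(valid) = 3298/9 = 366.444
M(invalid) = 2792/7 = 398.857
Difference = 398.857 − 366.444 = 32.413 ms

32.4 ms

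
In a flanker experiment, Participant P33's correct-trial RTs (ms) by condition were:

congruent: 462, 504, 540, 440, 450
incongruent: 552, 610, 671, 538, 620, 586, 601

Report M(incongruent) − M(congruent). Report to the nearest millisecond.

118 ms

M(congruent) = 2396/5 = 479.200
M(incongruent) = 4178/7 = 596.857
Difference = 596.857 − 479.200 = 117.657 ms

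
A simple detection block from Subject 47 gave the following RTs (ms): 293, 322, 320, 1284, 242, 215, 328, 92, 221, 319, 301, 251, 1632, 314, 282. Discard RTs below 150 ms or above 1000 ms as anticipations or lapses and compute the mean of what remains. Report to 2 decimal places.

Excluded: 92, 1284, 1632
Retained (n=12): Σ = 3408
Mean = 3408/12 = 284.0000

284.00 ms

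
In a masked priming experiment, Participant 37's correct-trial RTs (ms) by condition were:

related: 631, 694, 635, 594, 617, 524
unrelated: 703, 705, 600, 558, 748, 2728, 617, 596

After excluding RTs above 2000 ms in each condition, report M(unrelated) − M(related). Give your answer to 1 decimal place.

unrelated: exclude 2728
M(related) = 3695/6 = 615.833
M(unrelated) = 4527/7 = 646.714
Difference = 646.714 − 615.833 = 30.881 ms

30.9 ms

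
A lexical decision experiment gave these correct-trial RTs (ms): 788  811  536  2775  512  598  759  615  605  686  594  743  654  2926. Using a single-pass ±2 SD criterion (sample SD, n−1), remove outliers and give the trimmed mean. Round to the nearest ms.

n = 14, ΣRT = 13602, M = 971.571
Σ(x−M)² = 8356023.43; s = √(8356023.43/13) = 801.730
Cutoffs: 971.571 ± 2·801.730 → [-631.9, 2575.0]
Outside: 2775, 2926 → excluded.
Retained (n=12): Σ = 7901, mean = 7901/12 = 658.417

658 ms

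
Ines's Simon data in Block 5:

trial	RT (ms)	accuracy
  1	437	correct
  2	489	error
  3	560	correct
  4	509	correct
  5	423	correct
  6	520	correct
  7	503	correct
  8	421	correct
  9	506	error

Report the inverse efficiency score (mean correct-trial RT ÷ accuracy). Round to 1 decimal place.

Correct trials (n=7): 437, 560, 509, 423, 520, 503, 421
Mean correct RT = 3373/7 = 481.8571 ms
Proportion correct = 7/9
IES = 481.8571 / (7/9) = 619.531 ms

619.5 ms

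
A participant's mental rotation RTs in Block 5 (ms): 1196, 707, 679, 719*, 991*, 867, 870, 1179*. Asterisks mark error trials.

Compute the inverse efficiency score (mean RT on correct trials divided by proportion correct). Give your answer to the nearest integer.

1382 ms

Correct trials (n=5): 1196, 707, 679, 867, 870
Mean correct RT = 4319/5 = 863.8000 ms
Proportion correct = 5/8
IES = 863.8000 / (5/8) = 1382.080 ms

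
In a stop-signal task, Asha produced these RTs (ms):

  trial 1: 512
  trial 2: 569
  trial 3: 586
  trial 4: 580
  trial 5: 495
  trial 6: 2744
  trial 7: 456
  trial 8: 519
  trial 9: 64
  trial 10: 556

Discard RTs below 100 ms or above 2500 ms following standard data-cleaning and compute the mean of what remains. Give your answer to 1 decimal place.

Excluded: 64, 2744
Retained (n=8): Σ = 4273
Mean = 4273/8 = 534.1250

534.1 ms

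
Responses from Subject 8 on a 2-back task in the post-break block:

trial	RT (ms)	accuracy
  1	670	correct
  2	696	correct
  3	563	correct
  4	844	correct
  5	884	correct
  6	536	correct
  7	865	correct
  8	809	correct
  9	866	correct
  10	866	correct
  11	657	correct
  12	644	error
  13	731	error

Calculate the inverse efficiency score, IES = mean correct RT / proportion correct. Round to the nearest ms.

Correct trials (n=11): 670, 696, 563, 844, 884, 536, 865, 809, 866, 866, 657
Mean correct RT = 8256/11 = 750.5455 ms
Proportion correct = 11/13
IES = 750.5455 / (11/13) = 887.008 ms

887 ms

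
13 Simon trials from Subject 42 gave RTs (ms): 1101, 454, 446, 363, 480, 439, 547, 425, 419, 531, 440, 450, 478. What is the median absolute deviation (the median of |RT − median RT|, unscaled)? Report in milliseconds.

28 ms

Sorted: 363, 419, 425, 439, 440, 446, 450, 454, 478, 480, 531, 547, 1101 → median = 450
|x − 450|: 651, 4, 4, 87, 30, 11, 97, 25, 31, 81, 10, 0, 28
Sorted deviations: 0, 4, 4, 10, 11, 25, 28, 30, 31, 81, 87, 97, 651 → MAD = 28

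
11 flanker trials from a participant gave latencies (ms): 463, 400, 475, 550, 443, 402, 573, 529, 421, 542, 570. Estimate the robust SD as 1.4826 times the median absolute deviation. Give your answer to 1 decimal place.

99.3 ms

Sorted: 400, 402, 421, 443, 463, 475, 529, 542, 550, 570, 573 → median = 475
|x − 475| sorted: 0, 12, 32, 54, 54, 67, 73, 75, 75, 95, 98 → MAD = 67
Robust SD ≈ 1.4826 × 67 = 99.334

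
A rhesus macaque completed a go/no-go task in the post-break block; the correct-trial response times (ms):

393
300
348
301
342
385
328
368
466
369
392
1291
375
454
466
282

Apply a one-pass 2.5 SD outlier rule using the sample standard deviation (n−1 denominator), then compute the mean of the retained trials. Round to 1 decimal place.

n = 16, ΣRT = 6860, M = 428.750
Σ(x−M)² = 840209.00; s = √(840209.00/15) = 236.673
Cutoffs: 428.750 ± 2.5·236.673 → [-162.9, 1020.4]
Outside: 1291 → excluded.
Retained (n=15): Σ = 5569, mean = 5569/15 = 371.267

371.3 ms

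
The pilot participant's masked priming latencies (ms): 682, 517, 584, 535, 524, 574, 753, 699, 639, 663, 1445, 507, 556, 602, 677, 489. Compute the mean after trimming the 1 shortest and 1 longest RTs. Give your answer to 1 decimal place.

608.0 ms

Sorted: 489, 507, 517, 524, 535, 556, 574, 584, 602, 639, 663, 677, 682, 699, 753, 1445
Drop lowest 1 (489) and highest 1 (1445)
Remaining (n=14): Σ = 8512, mean = 8512/14 = 608.000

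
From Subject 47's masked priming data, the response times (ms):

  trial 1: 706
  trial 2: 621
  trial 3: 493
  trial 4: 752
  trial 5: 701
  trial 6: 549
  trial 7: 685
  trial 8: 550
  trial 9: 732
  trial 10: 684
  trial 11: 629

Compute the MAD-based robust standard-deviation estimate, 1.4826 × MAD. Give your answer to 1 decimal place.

81.5 ms

Sorted: 493, 549, 550, 621, 629, 684, 685, 701, 706, 732, 752 → median = 684
|x − 684| sorted: 0, 1, 17, 22, 48, 55, 63, 68, 134, 135, 191 → MAD = 55
Robust SD ≈ 1.4826 × 55 = 81.543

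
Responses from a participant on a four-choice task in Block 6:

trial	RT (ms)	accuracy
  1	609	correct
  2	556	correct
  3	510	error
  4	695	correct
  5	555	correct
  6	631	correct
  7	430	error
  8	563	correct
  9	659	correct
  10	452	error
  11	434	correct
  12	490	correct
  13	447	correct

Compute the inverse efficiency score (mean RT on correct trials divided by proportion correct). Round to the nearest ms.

733 ms

Correct trials (n=10): 609, 556, 695, 555, 631, 563, 659, 434, 490, 447
Mean correct RT = 5639/10 = 563.9000 ms
Proportion correct = 10/13
IES = 563.9000 / (10/13) = 733.070 ms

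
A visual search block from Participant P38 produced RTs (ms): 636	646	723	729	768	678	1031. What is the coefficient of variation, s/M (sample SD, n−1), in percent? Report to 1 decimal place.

18.1%

n = 7, Σ = 5211, M = 744.4286
Σ(x−M)² = 109233.714; s = √(109233.714/6) = 134.9282
CV = 134.9282 / 744.4286 = 0.18125 = 18.125%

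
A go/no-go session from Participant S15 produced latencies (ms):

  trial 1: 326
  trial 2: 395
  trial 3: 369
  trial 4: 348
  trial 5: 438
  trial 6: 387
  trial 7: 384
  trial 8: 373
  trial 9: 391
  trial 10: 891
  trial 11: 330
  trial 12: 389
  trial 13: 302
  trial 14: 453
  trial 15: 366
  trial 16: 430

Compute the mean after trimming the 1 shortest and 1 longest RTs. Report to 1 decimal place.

Sorted: 302, 326, 330, 348, 366, 369, 373, 384, 387, 389, 391, 395, 430, 438, 453, 891
Drop lowest 1 (302) and highest 1 (891)
Remaining (n=14): Σ = 5379, mean = 5379/14 = 384.214

384.2 ms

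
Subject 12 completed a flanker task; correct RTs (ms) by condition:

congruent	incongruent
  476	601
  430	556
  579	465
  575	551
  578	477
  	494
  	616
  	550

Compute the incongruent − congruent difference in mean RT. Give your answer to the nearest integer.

M(congruent) = 2638/5 = 527.600
M(incongruent) = 4310/8 = 538.750
Difference = 538.750 − 527.600 = 11.150 ms

11 ms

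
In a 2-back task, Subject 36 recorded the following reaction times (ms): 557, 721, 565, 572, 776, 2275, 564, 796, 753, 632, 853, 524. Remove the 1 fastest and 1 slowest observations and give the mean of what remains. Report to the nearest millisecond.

Sorted: 524, 557, 564, 565, 572, 632, 721, 753, 776, 796, 853, 2275
Drop lowest 1 (524) and highest 1 (2275)
Remaining (n=10): Σ = 6789, mean = 6789/10 = 678.900

679 ms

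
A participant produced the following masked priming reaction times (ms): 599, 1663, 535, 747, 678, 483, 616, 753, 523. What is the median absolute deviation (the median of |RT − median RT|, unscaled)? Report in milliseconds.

Sorted: 483, 523, 535, 599, 616, 678, 747, 753, 1663 → median = 616
|x − 616|: 17, 1047, 81, 131, 62, 133, 0, 137, 93
Sorted deviations: 0, 17, 62, 81, 93, 131, 133, 137, 1047 → MAD = 93

93 ms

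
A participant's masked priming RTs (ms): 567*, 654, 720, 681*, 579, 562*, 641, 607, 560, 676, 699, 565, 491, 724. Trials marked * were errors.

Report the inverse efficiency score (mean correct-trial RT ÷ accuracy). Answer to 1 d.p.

800.2 ms

Correct trials (n=11): 654, 720, 579, 641, 607, 560, 676, 699, 565, 491, 724
Mean correct RT = 6916/11 = 628.7273 ms
Proportion correct = 11/14
IES = 628.7273 / (11/14) = 800.198 ms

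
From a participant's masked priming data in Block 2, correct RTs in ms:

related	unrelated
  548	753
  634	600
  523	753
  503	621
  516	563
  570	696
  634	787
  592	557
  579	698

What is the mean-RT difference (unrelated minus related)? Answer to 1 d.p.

103.2 ms

M(related) = 5099/9 = 566.556
M(unrelated) = 6028/9 = 669.778
Difference = 669.778 − 566.556 = 103.222 ms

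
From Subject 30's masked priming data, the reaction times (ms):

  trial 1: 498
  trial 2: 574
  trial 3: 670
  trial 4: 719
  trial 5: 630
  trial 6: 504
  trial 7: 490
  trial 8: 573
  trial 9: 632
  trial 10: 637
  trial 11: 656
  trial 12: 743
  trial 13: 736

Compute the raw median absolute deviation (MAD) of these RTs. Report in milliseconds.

59 ms

Sorted: 490, 498, 504, 573, 574, 630, 632, 637, 656, 670, 719, 736, 743 → median = 632
|x − 632|: 134, 58, 38, 87, 2, 128, 142, 59, 0, 5, 24, 111, 104
Sorted deviations: 0, 2, 5, 24, 38, 58, 59, 87, 104, 111, 128, 134, 142 → MAD = 59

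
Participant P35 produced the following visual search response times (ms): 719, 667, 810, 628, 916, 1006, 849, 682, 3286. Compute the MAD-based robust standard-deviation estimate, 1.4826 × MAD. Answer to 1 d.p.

Sorted: 628, 667, 682, 719, 810, 849, 916, 1006, 3286 → median = 810
|x − 810| sorted: 0, 39, 91, 106, 128, 143, 182, 196, 2476 → MAD = 128
Robust SD ≈ 1.4826 × 128 = 189.773

189.8 ms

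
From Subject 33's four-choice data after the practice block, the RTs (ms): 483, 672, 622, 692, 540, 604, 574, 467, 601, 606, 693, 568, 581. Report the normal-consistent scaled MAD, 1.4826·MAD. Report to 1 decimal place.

48.9 ms

Sorted: 467, 483, 540, 568, 574, 581, 601, 604, 606, 622, 672, 692, 693 → median = 601
|x − 601| sorted: 0, 3, 5, 20, 21, 27, 33, 61, 71, 91, 92, 118, 134 → MAD = 33
Robust SD ≈ 1.4826 × 33 = 48.926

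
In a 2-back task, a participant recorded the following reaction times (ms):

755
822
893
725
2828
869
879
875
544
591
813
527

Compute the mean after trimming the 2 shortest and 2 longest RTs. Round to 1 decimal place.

Sorted: 527, 544, 591, 725, 755, 813, 822, 869, 875, 879, 893, 2828
Drop lowest 2 (527, 544) and highest 2 (893, 2828)
Remaining (n=8): Σ = 6329, mean = 6329/8 = 791.125

791.1 ms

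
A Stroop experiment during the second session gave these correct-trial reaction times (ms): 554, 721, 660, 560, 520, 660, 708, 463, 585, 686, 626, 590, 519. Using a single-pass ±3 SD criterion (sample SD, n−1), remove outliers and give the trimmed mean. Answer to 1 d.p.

n = 13, ΣRT = 7852, M = 604.000
Σ(x−M)² = 77140.00; s = √(77140.00/12) = 80.177
Cutoffs: 604.000 ± 3·80.177 → [363.5, 844.5]
No RTs fall outside the cutoffs; all 13 retained. Mean = 7852/13 = 604.000

604.0 ms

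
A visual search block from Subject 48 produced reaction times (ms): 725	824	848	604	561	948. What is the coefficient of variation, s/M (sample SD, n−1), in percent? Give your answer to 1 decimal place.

19.9%

n = 6, Σ = 4510, M = 751.6667
Σ(x−M)² = 111929.333; s = √(111929.333/5) = 149.6191
CV = 149.6191 / 751.6667 = 0.19905 = 19.905%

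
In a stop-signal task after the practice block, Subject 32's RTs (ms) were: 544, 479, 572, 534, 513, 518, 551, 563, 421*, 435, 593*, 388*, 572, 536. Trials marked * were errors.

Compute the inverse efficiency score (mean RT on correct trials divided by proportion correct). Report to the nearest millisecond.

673 ms

Correct trials (n=11): 544, 479, 572, 534, 513, 518, 551, 563, 435, 572, 536
Mean correct RT = 5817/11 = 528.8182 ms
Proportion correct = 11/14
IES = 528.8182 / (11/14) = 673.041 ms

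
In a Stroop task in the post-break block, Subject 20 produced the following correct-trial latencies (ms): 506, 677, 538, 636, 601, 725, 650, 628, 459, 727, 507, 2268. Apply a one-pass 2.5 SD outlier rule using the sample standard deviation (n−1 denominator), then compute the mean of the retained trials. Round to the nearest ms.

605 ms

n = 12, ΣRT = 8922, M = 743.500
Σ(x−M)² = 2618591.00; s = √(2618591.00/11) = 487.907
Cutoffs: 743.500 ± 2.5·487.907 → [-476.3, 1963.3]
Outside: 2268 → excluded.
Retained (n=11): Σ = 6654, mean = 6654/11 = 604.909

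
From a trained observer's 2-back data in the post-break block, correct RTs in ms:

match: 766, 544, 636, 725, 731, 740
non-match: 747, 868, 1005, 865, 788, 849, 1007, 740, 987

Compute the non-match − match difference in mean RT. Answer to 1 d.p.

182.6 ms

M(match) = 4142/6 = 690.333
M(non-match) = 7856/9 = 872.889
Difference = 872.889 − 690.333 = 182.556 ms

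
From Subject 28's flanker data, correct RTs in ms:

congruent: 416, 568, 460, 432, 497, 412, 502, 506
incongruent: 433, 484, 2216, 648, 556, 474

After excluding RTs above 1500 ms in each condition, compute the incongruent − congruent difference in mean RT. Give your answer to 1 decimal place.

44.9 ms

incongruent: exclude 2216
M(congruent) = 3793/8 = 474.125
M(incongruent) = 2595/5 = 519.000
Difference = 519.000 − 474.125 = 44.875 ms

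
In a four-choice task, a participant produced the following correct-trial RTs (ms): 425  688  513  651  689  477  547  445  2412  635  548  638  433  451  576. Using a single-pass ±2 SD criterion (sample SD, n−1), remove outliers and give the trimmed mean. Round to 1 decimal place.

551.1 ms

n = 15, ΣRT = 10128, M = 675.200
Σ(x−M)² = 3352980.40; s = √(3352980.40/14) = 489.386
Cutoffs: 675.200 ± 2·489.386 → [-303.6, 1654.0]
Outside: 2412 → excluded.
Retained (n=14): Σ = 7716, mean = 7716/14 = 551.143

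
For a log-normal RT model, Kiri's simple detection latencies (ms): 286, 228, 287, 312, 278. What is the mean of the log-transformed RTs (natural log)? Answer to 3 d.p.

ln(RT): 5.6560, 5.4293, 5.6595, 5.7430, 5.6276
Σ ln(RT) = 28.1154
Mean = 28.1154/5 = 5.62309

5.623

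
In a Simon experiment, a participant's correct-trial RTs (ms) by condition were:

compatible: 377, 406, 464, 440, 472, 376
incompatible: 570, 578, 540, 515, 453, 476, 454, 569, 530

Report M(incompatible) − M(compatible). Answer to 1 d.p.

M(compatible) = 2535/6 = 422.500
M(incompatible) = 4685/9 = 520.556
Difference = 520.556 − 422.500 = 98.056 ms

98.1 ms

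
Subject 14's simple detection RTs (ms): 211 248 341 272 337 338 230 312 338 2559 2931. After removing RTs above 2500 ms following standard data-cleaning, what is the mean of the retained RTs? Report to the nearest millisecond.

Excluded: 2559, 2931
Retained (n=9): Σ = 2627
Mean = 2627/9 = 291.8889

292 ms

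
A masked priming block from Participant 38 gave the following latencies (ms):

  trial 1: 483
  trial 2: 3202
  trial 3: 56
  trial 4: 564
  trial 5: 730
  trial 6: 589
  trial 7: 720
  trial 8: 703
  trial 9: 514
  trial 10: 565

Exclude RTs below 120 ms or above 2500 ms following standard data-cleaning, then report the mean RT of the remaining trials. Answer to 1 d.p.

Excluded: 56, 3202
Retained (n=8): Σ = 4868
Mean = 4868/8 = 608.5000

608.5 ms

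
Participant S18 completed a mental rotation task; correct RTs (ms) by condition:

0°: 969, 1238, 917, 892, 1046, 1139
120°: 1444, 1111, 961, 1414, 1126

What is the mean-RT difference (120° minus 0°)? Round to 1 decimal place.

177.7 ms

M(0°) = 6201/6 = 1033.500
M(120°) = 6056/5 = 1211.200
Difference = 1211.200 − 1033.500 = 177.700 ms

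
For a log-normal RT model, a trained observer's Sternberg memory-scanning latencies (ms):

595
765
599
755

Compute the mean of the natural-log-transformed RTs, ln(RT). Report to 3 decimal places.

ln(RT): 6.3886, 6.6399, 6.3953, 6.6267
Σ ln(RT) = 26.0504
Mean = 26.0504/4 = 6.51260

6.513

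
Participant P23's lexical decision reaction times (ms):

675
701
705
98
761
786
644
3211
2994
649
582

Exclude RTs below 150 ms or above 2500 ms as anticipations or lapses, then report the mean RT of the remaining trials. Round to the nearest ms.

Excluded: 98, 2994, 3211
Retained (n=8): Σ = 5503
Mean = 5503/8 = 687.8750

688 ms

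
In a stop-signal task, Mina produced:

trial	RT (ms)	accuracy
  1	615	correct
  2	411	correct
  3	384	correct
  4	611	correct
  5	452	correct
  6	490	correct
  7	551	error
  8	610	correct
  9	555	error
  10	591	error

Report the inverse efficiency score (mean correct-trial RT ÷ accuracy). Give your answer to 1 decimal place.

729.2 ms

Correct trials (n=7): 615, 411, 384, 611, 452, 490, 610
Mean correct RT = 3573/7 = 510.4286 ms
Proportion correct = 7/10
IES = 510.4286 / (7/10) = 729.184 ms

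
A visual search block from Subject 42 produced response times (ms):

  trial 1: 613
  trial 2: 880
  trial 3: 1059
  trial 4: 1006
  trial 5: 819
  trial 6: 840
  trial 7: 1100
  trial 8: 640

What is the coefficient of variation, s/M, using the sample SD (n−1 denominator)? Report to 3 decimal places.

n = 8, Σ = 6957, M = 869.6250
Σ(x−M)² = 229665.875; s = √(229665.875/7) = 181.1337
CV = 181.1337 / 869.6250 = 0.20829

0.208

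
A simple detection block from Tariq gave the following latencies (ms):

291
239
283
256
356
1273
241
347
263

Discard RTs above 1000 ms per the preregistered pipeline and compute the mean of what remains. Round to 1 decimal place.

284.5 ms

Excluded: 1273
Retained (n=8): Σ = 2276
Mean = 2276/8 = 284.5000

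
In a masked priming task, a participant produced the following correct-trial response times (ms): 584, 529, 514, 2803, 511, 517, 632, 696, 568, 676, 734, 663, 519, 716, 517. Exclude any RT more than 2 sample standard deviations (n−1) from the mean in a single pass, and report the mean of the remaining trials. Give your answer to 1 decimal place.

598.3 ms

n = 15, ΣRT = 11179, M = 745.267
Σ(x−M)² = 4630046.93; s = √(4630046.93/14) = 575.081
Cutoffs: 745.267 ± 2·575.081 → [-404.9, 1895.4]
Outside: 2803 → excluded.
Retained (n=14): Σ = 8376, mean = 8376/14 = 598.286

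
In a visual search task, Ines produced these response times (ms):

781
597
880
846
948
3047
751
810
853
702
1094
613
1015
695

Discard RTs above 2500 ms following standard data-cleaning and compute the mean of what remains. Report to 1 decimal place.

814.2 ms

Excluded: 3047
Retained (n=13): Σ = 10585
Mean = 10585/13 = 814.2308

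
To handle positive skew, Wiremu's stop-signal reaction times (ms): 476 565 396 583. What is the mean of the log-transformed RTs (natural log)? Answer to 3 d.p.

6.213

ln(RT): 6.1654, 6.3368, 5.9814, 6.3682
Σ ln(RT) = 24.8518
Mean = 24.8518/4 = 6.21296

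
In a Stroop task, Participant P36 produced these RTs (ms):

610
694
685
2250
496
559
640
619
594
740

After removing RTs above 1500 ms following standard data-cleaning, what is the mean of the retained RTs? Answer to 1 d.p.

Excluded: 2250
Retained (n=9): Σ = 5637
Mean = 5637/9 = 626.3333

626.3 ms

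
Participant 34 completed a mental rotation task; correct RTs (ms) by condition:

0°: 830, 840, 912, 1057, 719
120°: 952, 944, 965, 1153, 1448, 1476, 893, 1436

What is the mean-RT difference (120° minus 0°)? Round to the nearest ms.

M(0°) = 4358/5 = 871.600
M(120°) = 9267/8 = 1158.375
Difference = 1158.375 − 871.600 = 286.775 ms

287 ms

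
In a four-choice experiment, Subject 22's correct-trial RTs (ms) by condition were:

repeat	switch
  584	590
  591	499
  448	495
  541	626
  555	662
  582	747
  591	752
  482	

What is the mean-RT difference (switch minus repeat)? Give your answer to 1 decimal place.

77.7 ms

M(repeat) = 4374/8 = 546.750
M(switch) = 4371/7 = 624.429
Difference = 624.429 − 546.750 = 77.679 ms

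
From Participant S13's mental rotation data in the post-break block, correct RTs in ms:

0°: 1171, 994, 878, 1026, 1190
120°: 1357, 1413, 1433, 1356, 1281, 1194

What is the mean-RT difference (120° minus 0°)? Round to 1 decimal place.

287.2 ms

M(0°) = 5259/5 = 1051.800
M(120°) = 8034/6 = 1339.000
Difference = 1339.000 − 1051.800 = 287.200 ms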